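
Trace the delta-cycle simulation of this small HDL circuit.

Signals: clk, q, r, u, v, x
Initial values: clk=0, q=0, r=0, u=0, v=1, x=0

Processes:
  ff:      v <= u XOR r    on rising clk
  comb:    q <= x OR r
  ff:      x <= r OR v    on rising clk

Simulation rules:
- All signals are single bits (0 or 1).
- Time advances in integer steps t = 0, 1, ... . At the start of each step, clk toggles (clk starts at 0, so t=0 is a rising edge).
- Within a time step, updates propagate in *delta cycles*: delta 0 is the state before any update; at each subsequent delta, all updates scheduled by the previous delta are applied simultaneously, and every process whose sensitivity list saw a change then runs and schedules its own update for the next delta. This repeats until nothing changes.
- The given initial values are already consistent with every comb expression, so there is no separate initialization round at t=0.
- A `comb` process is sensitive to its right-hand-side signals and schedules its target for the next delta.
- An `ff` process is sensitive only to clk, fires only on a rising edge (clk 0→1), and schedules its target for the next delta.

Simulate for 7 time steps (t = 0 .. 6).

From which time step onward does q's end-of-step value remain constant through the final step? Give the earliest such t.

2

[bits: clk,v,q,r,x,u]
t=0: Δ0=010000 Δ1=110000 Δ2=100010 Δ3=101010 | 3Δ
t=1: Δ0=101010 Δ1=001010 | 1Δ
t=2: Δ0=001010 Δ1=101010 Δ2=101000 Δ3=100000 | 3Δ
t=3: Δ0=100000 Δ1=000000 | 1Δ
t=4: Δ0=000000 Δ1=100000 | 1Δ
t=5: Δ0=100000 Δ1=000000 | 1Δ
t=6: Δ0=000000 Δ1=100000 | 1Δ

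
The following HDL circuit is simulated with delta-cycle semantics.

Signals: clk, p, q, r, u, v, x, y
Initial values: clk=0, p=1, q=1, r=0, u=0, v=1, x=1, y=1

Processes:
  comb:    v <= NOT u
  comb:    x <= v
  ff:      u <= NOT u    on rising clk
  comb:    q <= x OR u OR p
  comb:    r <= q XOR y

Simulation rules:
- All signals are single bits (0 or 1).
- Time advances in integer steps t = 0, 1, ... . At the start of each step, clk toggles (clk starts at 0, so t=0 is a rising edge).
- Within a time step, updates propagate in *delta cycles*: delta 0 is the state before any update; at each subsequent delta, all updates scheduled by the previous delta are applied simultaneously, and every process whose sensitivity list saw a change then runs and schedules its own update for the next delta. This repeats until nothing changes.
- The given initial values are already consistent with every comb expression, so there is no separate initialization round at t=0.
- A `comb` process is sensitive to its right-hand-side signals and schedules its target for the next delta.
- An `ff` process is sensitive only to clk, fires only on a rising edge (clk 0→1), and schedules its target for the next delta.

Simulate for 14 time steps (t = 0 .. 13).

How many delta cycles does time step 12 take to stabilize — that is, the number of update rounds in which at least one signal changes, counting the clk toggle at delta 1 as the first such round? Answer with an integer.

4

t0.Δ0 q=1 v=1 y=1 u=0 p=1 clk=0 x=1 r=0
t0.Δ1 q=1 v=1 y=1 u=0 p=1 clk=1 x=1 r=0
t0.Δ2 q=1 v=1 y=1 u=1 p=1 clk=1 x=1 r=0
t0.Δ3 q=1 v=0 y=1 u=1 p=1 clk=1 x=1 r=0
t0.Δ4 q=1 v=0 y=1 u=1 p=1 clk=1 x=0 r=0
t1.Δ0 q=1 v=0 y=1 u=1 p=1 clk=1 x=0 r=0
t1.Δ1 q=1 v=0 y=1 u=1 p=1 clk=0 x=0 r=0
t2.Δ0 q=1 v=0 y=1 u=1 p=1 clk=0 x=0 r=0
t2.Δ1 q=1 v=0 y=1 u=1 p=1 clk=1 x=0 r=0
t2.Δ2 q=1 v=0 y=1 u=0 p=1 clk=1 x=0 r=0
t2.Δ3 q=1 v=1 y=1 u=0 p=1 clk=1 x=0 r=0
t2.Δ4 q=1 v=1 y=1 u=0 p=1 clk=1 x=1 r=0
t3.Δ0 q=1 v=1 y=1 u=0 p=1 clk=1 x=1 r=0
t3.Δ1 q=1 v=1 y=1 u=0 p=1 clk=0 x=1 r=0
t4.Δ0 q=1 v=1 y=1 u=0 p=1 clk=0 x=1 r=0
t4.Δ1 q=1 v=1 y=1 u=0 p=1 clk=1 x=1 r=0
t4.Δ2 q=1 v=1 y=1 u=1 p=1 clk=1 x=1 r=0
t4.Δ3 q=1 v=0 y=1 u=1 p=1 clk=1 x=1 r=0
t4.Δ4 q=1 v=0 y=1 u=1 p=1 clk=1 x=0 r=0
t5.Δ0 q=1 v=0 y=1 u=1 p=1 clk=1 x=0 r=0
t5.Δ1 q=1 v=0 y=1 u=1 p=1 clk=0 x=0 r=0
t6.Δ0 q=1 v=0 y=1 u=1 p=1 clk=0 x=0 r=0
t6.Δ1 q=1 v=0 y=1 u=1 p=1 clk=1 x=0 r=0
t6.Δ2 q=1 v=0 y=1 u=0 p=1 clk=1 x=0 r=0
t6.Δ3 q=1 v=1 y=1 u=0 p=1 clk=1 x=0 r=0
t6.Δ4 q=1 v=1 y=1 u=0 p=1 clk=1 x=1 r=0
t7.Δ0 q=1 v=1 y=1 u=0 p=1 clk=1 x=1 r=0
t7.Δ1 q=1 v=1 y=1 u=0 p=1 clk=0 x=1 r=0
t8.Δ0 q=1 v=1 y=1 u=0 p=1 clk=0 x=1 r=0
t8.Δ1 q=1 v=1 y=1 u=0 p=1 clk=1 x=1 r=0
t8.Δ2 q=1 v=1 y=1 u=1 p=1 clk=1 x=1 r=0
t8.Δ3 q=1 v=0 y=1 u=1 p=1 clk=1 x=1 r=0
t8.Δ4 q=1 v=0 y=1 u=1 p=1 clk=1 x=0 r=0
t9.Δ0 q=1 v=0 y=1 u=1 p=1 clk=1 x=0 r=0
t9.Δ1 q=1 v=0 y=1 u=1 p=1 clk=0 x=0 r=0
t10.Δ0 q=1 v=0 y=1 u=1 p=1 clk=0 x=0 r=0
t10.Δ1 q=1 v=0 y=1 u=1 p=1 clk=1 x=0 r=0
t10.Δ2 q=1 v=0 y=1 u=0 p=1 clk=1 x=0 r=0
t10.Δ3 q=1 v=1 y=1 u=0 p=1 clk=1 x=0 r=0
t10.Δ4 q=1 v=1 y=1 u=0 p=1 clk=1 x=1 r=0
t11.Δ0 q=1 v=1 y=1 u=0 p=1 clk=1 x=1 r=0
t11.Δ1 q=1 v=1 y=1 u=0 p=1 clk=0 x=1 r=0
t12.Δ0 q=1 v=1 y=1 u=0 p=1 clk=0 x=1 r=0
t12.Δ1 q=1 v=1 y=1 u=0 p=1 clk=1 x=1 r=0
t12.Δ2 q=1 v=1 y=1 u=1 p=1 clk=1 x=1 r=0
t12.Δ3 q=1 v=0 y=1 u=1 p=1 clk=1 x=1 r=0
t12.Δ4 q=1 v=0 y=1 u=1 p=1 clk=1 x=0 r=0
t13.Δ0 q=1 v=0 y=1 u=1 p=1 clk=1 x=0 r=0
t13.Δ1 q=1 v=0 y=1 u=1 p=1 clk=0 x=0 r=0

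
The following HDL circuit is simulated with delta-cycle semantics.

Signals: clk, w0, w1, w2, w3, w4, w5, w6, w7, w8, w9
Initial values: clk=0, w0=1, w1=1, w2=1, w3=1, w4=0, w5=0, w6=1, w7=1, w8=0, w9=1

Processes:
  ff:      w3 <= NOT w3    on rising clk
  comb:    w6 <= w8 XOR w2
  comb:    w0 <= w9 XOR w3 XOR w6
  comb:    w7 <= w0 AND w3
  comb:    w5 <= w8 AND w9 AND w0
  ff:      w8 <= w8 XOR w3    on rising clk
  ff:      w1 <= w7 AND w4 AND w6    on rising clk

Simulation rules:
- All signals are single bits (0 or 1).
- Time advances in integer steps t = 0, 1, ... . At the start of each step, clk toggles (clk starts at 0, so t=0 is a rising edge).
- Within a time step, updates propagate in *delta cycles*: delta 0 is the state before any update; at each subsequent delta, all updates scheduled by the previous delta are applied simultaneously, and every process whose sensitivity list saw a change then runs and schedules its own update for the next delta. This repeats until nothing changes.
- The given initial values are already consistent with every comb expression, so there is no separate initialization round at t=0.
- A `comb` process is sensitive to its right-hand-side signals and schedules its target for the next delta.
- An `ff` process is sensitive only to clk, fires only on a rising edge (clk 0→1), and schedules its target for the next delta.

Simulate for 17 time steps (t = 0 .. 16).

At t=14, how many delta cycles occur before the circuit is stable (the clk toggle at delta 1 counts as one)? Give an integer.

t0.Δ0 w3=1 w4=0 w2=1 w7=1 w8=0 w6=1 clk=0 w1=1 w5=0 w9=1 w0=1
t0.Δ1 w3=1 w4=0 w2=1 w7=1 w8=0 w6=1 clk=1 w1=1 w5=0 w9=1 w0=1
t0.Δ2 w3=0 w4=0 w2=1 w7=1 w8=1 w6=1 clk=1 w1=0 w5=0 w9=1 w0=1
t0.Δ3 w3=0 w4=0 w2=1 w7=0 w8=1 w6=0 clk=1 w1=0 w5=1 w9=1 w0=0
t0.Δ4 w3=0 w4=0 w2=1 w7=0 w8=1 w6=0 clk=1 w1=0 w5=0 w9=1 w0=1
t0.Δ5 w3=0 w4=0 w2=1 w7=0 w8=1 w6=0 clk=1 w1=0 w5=1 w9=1 w0=1
t1.Δ0 w3=0 w4=0 w2=1 w7=0 w8=1 w6=0 clk=1 w1=0 w5=1 w9=1 w0=1
t1.Δ1 w3=0 w4=0 w2=1 w7=0 w8=1 w6=0 clk=0 w1=0 w5=1 w9=1 w0=1
t2.Δ0 w3=0 w4=0 w2=1 w7=0 w8=1 w6=0 clk=0 w1=0 w5=1 w9=1 w0=1
t2.Δ1 w3=0 w4=0 w2=1 w7=0 w8=1 w6=0 clk=1 w1=0 w5=1 w9=1 w0=1
t2.Δ2 w3=1 w4=0 w2=1 w7=0 w8=1 w6=0 clk=1 w1=0 w5=1 w9=1 w0=1
t2.Δ3 w3=1 w4=0 w2=1 w7=1 w8=1 w6=0 clk=1 w1=0 w5=1 w9=1 w0=0
t2.Δ4 w3=1 w4=0 w2=1 w7=0 w8=1 w6=0 clk=1 w1=0 w5=0 w9=1 w0=0
t3.Δ0 w3=1 w4=0 w2=1 w7=0 w8=1 w6=0 clk=1 w1=0 w5=0 w9=1 w0=0
t3.Δ1 w3=1 w4=0 w2=1 w7=0 w8=1 w6=0 clk=0 w1=0 w5=0 w9=1 w0=0
t4.Δ0 w3=1 w4=0 w2=1 w7=0 w8=1 w6=0 clk=0 w1=0 w5=0 w9=1 w0=0
t4.Δ1 w3=1 w4=0 w2=1 w7=0 w8=1 w6=0 clk=1 w1=0 w5=0 w9=1 w0=0
t4.Δ2 w3=0 w4=0 w2=1 w7=0 w8=0 w6=0 clk=1 w1=0 w5=0 w9=1 w0=0
t4.Δ3 w3=0 w4=0 w2=1 w7=0 w8=0 w6=1 clk=1 w1=0 w5=0 w9=1 w0=1
t4.Δ4 w3=0 w4=0 w2=1 w7=0 w8=0 w6=1 clk=1 w1=0 w5=0 w9=1 w0=0
t5.Δ0 w3=0 w4=0 w2=1 w7=0 w8=0 w6=1 clk=1 w1=0 w5=0 w9=1 w0=0
t5.Δ1 w3=0 w4=0 w2=1 w7=0 w8=0 w6=1 clk=0 w1=0 w5=0 w9=1 w0=0
t6.Δ0 w3=0 w4=0 w2=1 w7=0 w8=0 w6=1 clk=0 w1=0 w5=0 w9=1 w0=0
t6.Δ1 w3=0 w4=0 w2=1 w7=0 w8=0 w6=1 clk=1 w1=0 w5=0 w9=1 w0=0
t6.Δ2 w3=1 w4=0 w2=1 w7=0 w8=0 w6=1 clk=1 w1=0 w5=0 w9=1 w0=0
t6.Δ3 w3=1 w4=0 w2=1 w7=0 w8=0 w6=1 clk=1 w1=0 w5=0 w9=1 w0=1
t6.Δ4 w3=1 w4=0 w2=1 w7=1 w8=0 w6=1 clk=1 w1=0 w5=0 w9=1 w0=1
t7.Δ0 w3=1 w4=0 w2=1 w7=1 w8=0 w6=1 clk=1 w1=0 w5=0 w9=1 w0=1
t7.Δ1 w3=1 w4=0 w2=1 w7=1 w8=0 w6=1 clk=0 w1=0 w5=0 w9=1 w0=1
t8.Δ0 w3=1 w4=0 w2=1 w7=1 w8=0 w6=1 clk=0 w1=0 w5=0 w9=1 w0=1
t8.Δ1 w3=1 w4=0 w2=1 w7=1 w8=0 w6=1 clk=1 w1=0 w5=0 w9=1 w0=1
t8.Δ2 w3=0 w4=0 w2=1 w7=1 w8=1 w6=1 clk=1 w1=0 w5=0 w9=1 w0=1
t8.Δ3 w3=0 w4=0 w2=1 w7=0 w8=1 w6=0 clk=1 w1=0 w5=1 w9=1 w0=0
t8.Δ4 w3=0 w4=0 w2=1 w7=0 w8=1 w6=0 clk=1 w1=0 w5=0 w9=1 w0=1
t8.Δ5 w3=0 w4=0 w2=1 w7=0 w8=1 w6=0 clk=1 w1=0 w5=1 w9=1 w0=1
t9.Δ0 w3=0 w4=0 w2=1 w7=0 w8=1 w6=0 clk=1 w1=0 w5=1 w9=1 w0=1
t9.Δ1 w3=0 w4=0 w2=1 w7=0 w8=1 w6=0 clk=0 w1=0 w5=1 w9=1 w0=1
t10.Δ0 w3=0 w4=0 w2=1 w7=0 w8=1 w6=0 clk=0 w1=0 w5=1 w9=1 w0=1
t10.Δ1 w3=0 w4=0 w2=1 w7=0 w8=1 w6=0 clk=1 w1=0 w5=1 w9=1 w0=1
t10.Δ2 w3=1 w4=0 w2=1 w7=0 w8=1 w6=0 clk=1 w1=0 w5=1 w9=1 w0=1
t10.Δ3 w3=1 w4=0 w2=1 w7=1 w8=1 w6=0 clk=1 w1=0 w5=1 w9=1 w0=0
t10.Δ4 w3=1 w4=0 w2=1 w7=0 w8=1 w6=0 clk=1 w1=0 w5=0 w9=1 w0=0
t11.Δ0 w3=1 w4=0 w2=1 w7=0 w8=1 w6=0 clk=1 w1=0 w5=0 w9=1 w0=0
t11.Δ1 w3=1 w4=0 w2=1 w7=0 w8=1 w6=0 clk=0 w1=0 w5=0 w9=1 w0=0
t12.Δ0 w3=1 w4=0 w2=1 w7=0 w8=1 w6=0 clk=0 w1=0 w5=0 w9=1 w0=0
t12.Δ1 w3=1 w4=0 w2=1 w7=0 w8=1 w6=0 clk=1 w1=0 w5=0 w9=1 w0=0
t12.Δ2 w3=0 w4=0 w2=1 w7=0 w8=0 w6=0 clk=1 w1=0 w5=0 w9=1 w0=0
t12.Δ3 w3=0 w4=0 w2=1 w7=0 w8=0 w6=1 clk=1 w1=0 w5=0 w9=1 w0=1
t12.Δ4 w3=0 w4=0 w2=1 w7=0 w8=0 w6=1 clk=1 w1=0 w5=0 w9=1 w0=0
t13.Δ0 w3=0 w4=0 w2=1 w7=0 w8=0 w6=1 clk=1 w1=0 w5=0 w9=1 w0=0
t13.Δ1 w3=0 w4=0 w2=1 w7=0 w8=0 w6=1 clk=0 w1=0 w5=0 w9=1 w0=0
t14.Δ0 w3=0 w4=0 w2=1 w7=0 w8=0 w6=1 clk=0 w1=0 w5=0 w9=1 w0=0
t14.Δ1 w3=0 w4=0 w2=1 w7=0 w8=0 w6=1 clk=1 w1=0 w5=0 w9=1 w0=0
t14.Δ2 w3=1 w4=0 w2=1 w7=0 w8=0 w6=1 clk=1 w1=0 w5=0 w9=1 w0=0
t14.Δ3 w3=1 w4=0 w2=1 w7=0 w8=0 w6=1 clk=1 w1=0 w5=0 w9=1 w0=1
t14.Δ4 w3=1 w4=0 w2=1 w7=1 w8=0 w6=1 clk=1 w1=0 w5=0 w9=1 w0=1
t15.Δ0 w3=1 w4=0 w2=1 w7=1 w8=0 w6=1 clk=1 w1=0 w5=0 w9=1 w0=1
t15.Δ1 w3=1 w4=0 w2=1 w7=1 w8=0 w6=1 clk=0 w1=0 w5=0 w9=1 w0=1
t16.Δ0 w3=1 w4=0 w2=1 w7=1 w8=0 w6=1 clk=0 w1=0 w5=0 w9=1 w0=1
t16.Δ1 w3=1 w4=0 w2=1 w7=1 w8=0 w6=1 clk=1 w1=0 w5=0 w9=1 w0=1
t16.Δ2 w3=0 w4=0 w2=1 w7=1 w8=1 w6=1 clk=1 w1=0 w5=0 w9=1 w0=1
t16.Δ3 w3=0 w4=0 w2=1 w7=0 w8=1 w6=0 clk=1 w1=0 w5=1 w9=1 w0=0
t16.Δ4 w3=0 w4=0 w2=1 w7=0 w8=1 w6=0 clk=1 w1=0 w5=0 w9=1 w0=1
t16.Δ5 w3=0 w4=0 w2=1 w7=0 w8=1 w6=0 clk=1 w1=0 w5=1 w9=1 w0=1

4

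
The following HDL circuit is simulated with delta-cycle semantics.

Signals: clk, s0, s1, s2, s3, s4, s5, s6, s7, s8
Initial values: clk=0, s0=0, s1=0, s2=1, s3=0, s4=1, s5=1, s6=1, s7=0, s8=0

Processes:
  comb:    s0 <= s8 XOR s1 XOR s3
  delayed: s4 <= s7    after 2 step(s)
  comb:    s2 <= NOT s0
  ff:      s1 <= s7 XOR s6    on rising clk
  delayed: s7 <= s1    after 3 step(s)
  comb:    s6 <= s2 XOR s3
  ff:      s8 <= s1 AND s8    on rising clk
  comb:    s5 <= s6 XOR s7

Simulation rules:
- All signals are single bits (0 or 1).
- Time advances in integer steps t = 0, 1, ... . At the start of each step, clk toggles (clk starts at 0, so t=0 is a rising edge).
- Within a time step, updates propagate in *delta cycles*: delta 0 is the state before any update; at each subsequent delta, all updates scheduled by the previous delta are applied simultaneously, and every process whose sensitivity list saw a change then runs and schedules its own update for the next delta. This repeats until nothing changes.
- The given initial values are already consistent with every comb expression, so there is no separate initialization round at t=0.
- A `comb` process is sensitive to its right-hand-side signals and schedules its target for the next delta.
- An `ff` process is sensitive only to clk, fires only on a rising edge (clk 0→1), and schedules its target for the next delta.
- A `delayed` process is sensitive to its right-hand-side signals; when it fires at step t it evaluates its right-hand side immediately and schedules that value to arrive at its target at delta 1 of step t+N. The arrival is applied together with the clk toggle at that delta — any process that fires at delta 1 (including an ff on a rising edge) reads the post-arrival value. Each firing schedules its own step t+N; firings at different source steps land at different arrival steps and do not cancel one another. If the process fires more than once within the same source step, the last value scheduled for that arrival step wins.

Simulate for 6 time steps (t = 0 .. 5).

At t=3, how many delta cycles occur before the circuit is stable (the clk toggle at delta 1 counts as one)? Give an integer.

2

[bits: s4,s8,s0,s1,s3,s2,s5,s6,clk,s7]
t=0: Δ0=1000011100 Δ1=1000011110 Δ2=1001011110 Δ3=1011011110 Δ4=1011001110 Δ5=1011001010 Δ6=1011000010 | 6Δ
t=1: Δ0=1011000010 Δ1=1011000000 | 1Δ
t=2: Δ0=1011000000 Δ1=1011000010 Δ2=1010000010 Δ3=1000000010 Δ4=1000010010 Δ5=1000010110 Δ6=1000011110 | 6Δ
t=3: Δ0=1000011110 Δ1=1000011101 Δ2=1000010101 | 2Δ
t=4: Δ0=1000010101 Δ1=1000010111 | 1Δ
t=5: Δ0=1000010111 Δ1=1000010100 Δ2=1000011100 | 2Δ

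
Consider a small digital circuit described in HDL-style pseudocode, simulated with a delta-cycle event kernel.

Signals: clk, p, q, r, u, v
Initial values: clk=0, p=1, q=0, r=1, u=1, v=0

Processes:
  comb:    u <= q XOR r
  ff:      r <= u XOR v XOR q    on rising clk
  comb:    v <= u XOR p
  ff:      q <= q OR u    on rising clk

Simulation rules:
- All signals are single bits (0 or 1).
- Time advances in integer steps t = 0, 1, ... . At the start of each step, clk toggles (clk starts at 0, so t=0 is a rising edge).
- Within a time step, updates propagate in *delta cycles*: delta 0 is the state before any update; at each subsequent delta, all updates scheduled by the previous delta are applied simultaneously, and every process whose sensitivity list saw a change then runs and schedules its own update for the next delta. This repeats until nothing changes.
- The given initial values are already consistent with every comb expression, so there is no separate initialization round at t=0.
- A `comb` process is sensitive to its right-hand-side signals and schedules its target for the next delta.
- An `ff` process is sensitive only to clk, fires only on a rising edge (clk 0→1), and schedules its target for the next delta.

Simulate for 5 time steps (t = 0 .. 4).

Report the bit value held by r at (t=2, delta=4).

t0.Δ0 u=1 v=0 p=1 q=0 clk=0 r=1
t0.Δ1 u=1 v=0 p=1 q=0 clk=1 r=1
t0.Δ2 u=1 v=0 p=1 q=1 clk=1 r=1
t0.Δ3 u=0 v=0 p=1 q=1 clk=1 r=1
t0.Δ4 u=0 v=1 p=1 q=1 clk=1 r=1
t1.Δ0 u=0 v=1 p=1 q=1 clk=1 r=1
t1.Δ1 u=0 v=1 p=1 q=1 clk=0 r=1
t2.Δ0 u=0 v=1 p=1 q=1 clk=0 r=1
t2.Δ1 u=0 v=1 p=1 q=1 clk=1 r=1
t2.Δ2 u=0 v=1 p=1 q=1 clk=1 r=0
t2.Δ3 u=1 v=1 p=1 q=1 clk=1 r=0
t2.Δ4 u=1 v=0 p=1 q=1 clk=1 r=0
t3.Δ0 u=1 v=0 p=1 q=1 clk=1 r=0
t3.Δ1 u=1 v=0 p=1 q=1 clk=0 r=0
t4.Δ0 u=1 v=0 p=1 q=1 clk=0 r=0
t4.Δ1 u=1 v=0 p=1 q=1 clk=1 r=0

0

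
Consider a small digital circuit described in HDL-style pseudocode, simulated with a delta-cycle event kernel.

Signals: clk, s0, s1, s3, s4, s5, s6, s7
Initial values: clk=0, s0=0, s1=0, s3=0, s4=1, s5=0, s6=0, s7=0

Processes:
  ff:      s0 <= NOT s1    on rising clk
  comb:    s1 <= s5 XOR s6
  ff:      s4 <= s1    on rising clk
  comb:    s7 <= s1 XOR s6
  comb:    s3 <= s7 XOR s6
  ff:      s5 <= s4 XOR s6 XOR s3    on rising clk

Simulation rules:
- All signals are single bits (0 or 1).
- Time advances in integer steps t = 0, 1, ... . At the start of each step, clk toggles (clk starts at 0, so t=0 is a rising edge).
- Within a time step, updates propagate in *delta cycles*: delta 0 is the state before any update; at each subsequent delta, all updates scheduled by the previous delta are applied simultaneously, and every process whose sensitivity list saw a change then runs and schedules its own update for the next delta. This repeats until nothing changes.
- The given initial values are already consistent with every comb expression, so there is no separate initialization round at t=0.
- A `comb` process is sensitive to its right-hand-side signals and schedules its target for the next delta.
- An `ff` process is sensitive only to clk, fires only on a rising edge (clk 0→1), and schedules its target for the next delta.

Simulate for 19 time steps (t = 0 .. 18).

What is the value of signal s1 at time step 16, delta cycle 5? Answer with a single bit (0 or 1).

0

t=0 Δ0: s6=0 s5=0 s1=0 clk=0 s7=0 s4=1 s3=0 s0=0
  Δ1: clk:0→1
  Δ2: s5:0→1, s4:1→0, s0:0→1
  Δ3: s1:0→1
  Δ4: s7:0→1
  Δ5: s3:0→1
  (5Δ to stable)
t=1 Δ0: s6=0 s5=1 s1=1 clk=1 s7=1 s4=0 s3=1 s0=1
  Δ1: clk:1→0
  (1Δ to stable)
t=2 Δ0: s6=0 s5=1 s1=1 clk=0 s7=1 s4=0 s3=1 s0=1
  Δ1: clk:0→1
  Δ2: s4:0→1, s0:1→0
  (2Δ to stable)
t=3 Δ0: s6=0 s5=1 s1=1 clk=1 s7=1 s4=1 s3=1 s0=0
  Δ1: clk:1→0
  (1Δ to stable)
t=4 Δ0: s6=0 s5=1 s1=1 clk=0 s7=1 s4=1 s3=1 s0=0
  Δ1: clk:0→1
  Δ2: s5:1→0
  Δ3: s1:1→0
  Δ4: s7:1→0
  Δ5: s3:1→0
  (5Δ to stable)
t=5 Δ0: s6=0 s5=0 s1=0 clk=1 s7=0 s4=1 s3=0 s0=0
  Δ1: clk:1→0
  (1Δ to stable)
t=6 Δ0: s6=0 s5=0 s1=0 clk=0 s7=0 s4=1 s3=0 s0=0
  Δ1: clk:0→1
  Δ2: s5:0→1, s4:1→0, s0:0→1
  Δ3: s1:0→1
  Δ4: s7:0→1
  Δ5: s3:0→1
  (5Δ to stable)
t=7 Δ0: s6=0 s5=1 s1=1 clk=1 s7=1 s4=0 s3=1 s0=1
  Δ1: clk:1→0
  (1Δ to stable)
t=8 Δ0: s6=0 s5=1 s1=1 clk=0 s7=1 s4=0 s3=1 s0=1
  Δ1: clk:0→1
  Δ2: s4:0→1, s0:1→0
  (2Δ to stable)
t=9 Δ0: s6=0 s5=1 s1=1 clk=1 s7=1 s4=1 s3=1 s0=0
  Δ1: clk:1→0
  (1Δ to stable)
t=10 Δ0: s6=0 s5=1 s1=1 clk=0 s7=1 s4=1 s3=1 s0=0
  Δ1: clk:0→1
  Δ2: s5:1→0
  Δ3: s1:1→0
  Δ4: s7:1→0
  Δ5: s3:1→0
  (5Δ to stable)
t=11 Δ0: s6=0 s5=0 s1=0 clk=1 s7=0 s4=1 s3=0 s0=0
  Δ1: clk:1→0
  (1Δ to stable)
t=12 Δ0: s6=0 s5=0 s1=0 clk=0 s7=0 s4=1 s3=0 s0=0
  Δ1: clk:0→1
  Δ2: s5:0→1, s4:1→0, s0:0→1
  Δ3: s1:0→1
  Δ4: s7:0→1
  Δ5: s3:0→1
  (5Δ to stable)
t=13 Δ0: s6=0 s5=1 s1=1 clk=1 s7=1 s4=0 s3=1 s0=1
  Δ1: clk:1→0
  (1Δ to stable)
t=14 Δ0: s6=0 s5=1 s1=1 clk=0 s7=1 s4=0 s3=1 s0=1
  Δ1: clk:0→1
  Δ2: s4:0→1, s0:1→0
  (2Δ to stable)
t=15 Δ0: s6=0 s5=1 s1=1 clk=1 s7=1 s4=1 s3=1 s0=0
  Δ1: clk:1→0
  (1Δ to stable)
t=16 Δ0: s6=0 s5=1 s1=1 clk=0 s7=1 s4=1 s3=1 s0=0
  Δ1: clk:0→1
  Δ2: s5:1→0
  Δ3: s1:1→0
  Δ4: s7:1→0
  Δ5: s3:1→0
  (5Δ to stable)
t=17 Δ0: s6=0 s5=0 s1=0 clk=1 s7=0 s4=1 s3=0 s0=0
  Δ1: clk:1→0
  (1Δ to stable)
t=18 Δ0: s6=0 s5=0 s1=0 clk=0 s7=0 s4=1 s3=0 s0=0
  Δ1: clk:0→1
  Δ2: s5:0→1, s4:1→0, s0:0→1
  Δ3: s1:0→1
  Δ4: s7:0→1
  Δ5: s3:0→1
  (5Δ to stable)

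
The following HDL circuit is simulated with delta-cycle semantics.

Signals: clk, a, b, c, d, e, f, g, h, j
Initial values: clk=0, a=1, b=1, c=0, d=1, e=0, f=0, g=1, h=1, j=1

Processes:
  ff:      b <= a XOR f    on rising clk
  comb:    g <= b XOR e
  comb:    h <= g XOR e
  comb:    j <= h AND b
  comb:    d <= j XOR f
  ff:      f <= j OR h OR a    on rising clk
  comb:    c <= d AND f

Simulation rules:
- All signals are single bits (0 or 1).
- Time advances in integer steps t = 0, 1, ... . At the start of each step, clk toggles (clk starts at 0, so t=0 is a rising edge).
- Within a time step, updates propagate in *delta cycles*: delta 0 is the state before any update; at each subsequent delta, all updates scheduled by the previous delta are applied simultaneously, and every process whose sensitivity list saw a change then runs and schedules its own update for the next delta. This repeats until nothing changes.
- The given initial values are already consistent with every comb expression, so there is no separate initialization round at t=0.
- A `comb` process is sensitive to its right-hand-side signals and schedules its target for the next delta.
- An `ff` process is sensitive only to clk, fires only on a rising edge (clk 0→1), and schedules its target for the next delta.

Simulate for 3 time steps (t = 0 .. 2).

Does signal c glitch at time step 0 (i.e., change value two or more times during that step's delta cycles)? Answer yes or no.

yes

t0.Δ0 c=0 j=1 clk=0 h=1 g=1 f=0 a=1 e=0 d=1 b=1
t0.Δ1 c=0 j=1 clk=1 h=1 g=1 f=0 a=1 e=0 d=1 b=1
t0.Δ2 c=0 j=1 clk=1 h=1 g=1 f=1 a=1 e=0 d=1 b=1
t0.Δ3 c=1 j=1 clk=1 h=1 g=1 f=1 a=1 e=0 d=0 b=1
t0.Δ4 c=0 j=1 clk=1 h=1 g=1 f=1 a=1 e=0 d=0 b=1
t1.Δ0 c=0 j=1 clk=1 h=1 g=1 f=1 a=1 e=0 d=0 b=1
t1.Δ1 c=0 j=1 clk=0 h=1 g=1 f=1 a=1 e=0 d=0 b=1
t2.Δ0 c=0 j=1 clk=0 h=1 g=1 f=1 a=1 e=0 d=0 b=1
t2.Δ1 c=0 j=1 clk=1 h=1 g=1 f=1 a=1 e=0 d=0 b=1
t2.Δ2 c=0 j=1 clk=1 h=1 g=1 f=1 a=1 e=0 d=0 b=0
t2.Δ3 c=0 j=0 clk=1 h=1 g=0 f=1 a=1 e=0 d=0 b=0
t2.Δ4 c=0 j=0 clk=1 h=0 g=0 f=1 a=1 e=0 d=1 b=0
t2.Δ5 c=1 j=0 clk=1 h=0 g=0 f=1 a=1 e=0 d=1 b=0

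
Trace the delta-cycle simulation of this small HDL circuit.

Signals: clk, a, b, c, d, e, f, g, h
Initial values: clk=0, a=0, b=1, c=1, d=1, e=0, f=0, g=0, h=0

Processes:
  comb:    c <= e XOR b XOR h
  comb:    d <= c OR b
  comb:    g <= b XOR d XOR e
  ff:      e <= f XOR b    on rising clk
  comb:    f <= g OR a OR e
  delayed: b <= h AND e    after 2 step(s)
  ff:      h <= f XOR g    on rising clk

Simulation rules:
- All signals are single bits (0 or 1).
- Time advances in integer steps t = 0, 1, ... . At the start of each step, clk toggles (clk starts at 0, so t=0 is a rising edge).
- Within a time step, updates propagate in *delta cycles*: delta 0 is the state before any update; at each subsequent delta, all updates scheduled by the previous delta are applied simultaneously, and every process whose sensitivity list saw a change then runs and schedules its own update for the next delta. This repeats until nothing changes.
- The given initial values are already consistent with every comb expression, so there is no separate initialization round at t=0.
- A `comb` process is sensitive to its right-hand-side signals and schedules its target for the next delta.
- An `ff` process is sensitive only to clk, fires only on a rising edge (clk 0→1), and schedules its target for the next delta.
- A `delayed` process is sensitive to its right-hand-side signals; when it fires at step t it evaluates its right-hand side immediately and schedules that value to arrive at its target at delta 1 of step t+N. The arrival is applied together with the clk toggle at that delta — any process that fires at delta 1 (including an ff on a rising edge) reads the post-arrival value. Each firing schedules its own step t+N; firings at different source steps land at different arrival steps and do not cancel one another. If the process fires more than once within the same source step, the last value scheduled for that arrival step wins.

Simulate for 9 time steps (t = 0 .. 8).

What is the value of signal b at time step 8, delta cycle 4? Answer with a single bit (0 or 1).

0

t0.Δ0 h=0 e=0 a=0 g=0 f=0 c=1 clk=0 b=1 d=1
t0.Δ1 h=0 e=0 a=0 g=0 f=0 c=1 clk=1 b=1 d=1
t0.Δ2 h=0 e=1 a=0 g=0 f=0 c=1 clk=1 b=1 d=1
t0.Δ3 h=0 e=1 a=0 g=1 f=1 c=0 clk=1 b=1 d=1
t1.Δ0 h=0 e=1 a=0 g=1 f=1 c=0 clk=1 b=1 d=1
t1.Δ1 h=0 e=1 a=0 g=1 f=1 c=0 clk=0 b=1 d=1
t2.Δ0 h=0 e=1 a=0 g=1 f=1 c=0 clk=0 b=1 d=1
t2.Δ1 h=0 e=1 a=0 g=1 f=1 c=0 clk=1 b=0 d=1
t2.Δ2 h=0 e=1 a=0 g=0 f=1 c=1 clk=1 b=0 d=0
t2.Δ3 h=0 e=1 a=0 g=1 f=1 c=1 clk=1 b=0 d=1
t2.Δ4 h=0 e=1 a=0 g=0 f=1 c=1 clk=1 b=0 d=1
t3.Δ0 h=0 e=1 a=0 g=0 f=1 c=1 clk=1 b=0 d=1
t3.Δ1 h=0 e=1 a=0 g=0 f=1 c=1 clk=0 b=0 d=1
t4.Δ0 h=0 e=1 a=0 g=0 f=1 c=1 clk=0 b=0 d=1
t4.Δ1 h=0 e=1 a=0 g=0 f=1 c=1 clk=1 b=0 d=1
t4.Δ2 h=1 e=1 a=0 g=0 f=1 c=1 clk=1 b=0 d=1
t4.Δ3 h=1 e=1 a=0 g=0 f=1 c=0 clk=1 b=0 d=1
t4.Δ4 h=1 e=1 a=0 g=0 f=1 c=0 clk=1 b=0 d=0
t4.Δ5 h=1 e=1 a=0 g=1 f=1 c=0 clk=1 b=0 d=0
t5.Δ0 h=1 e=1 a=0 g=1 f=1 c=0 clk=1 b=0 d=0
t5.Δ1 h=1 e=1 a=0 g=1 f=1 c=0 clk=0 b=0 d=0
t6.Δ0 h=1 e=1 a=0 g=1 f=1 c=0 clk=0 b=0 d=0
t6.Δ1 h=1 e=1 a=0 g=1 f=1 c=0 clk=1 b=1 d=0
t6.Δ2 h=0 e=0 a=0 g=0 f=1 c=1 clk=1 b=1 d=1
t6.Δ3 h=0 e=0 a=0 g=0 f=0 c=1 clk=1 b=1 d=1
t7.Δ0 h=0 e=0 a=0 g=0 f=0 c=1 clk=1 b=1 d=1
t7.Δ1 h=0 e=0 a=0 g=0 f=0 c=1 clk=0 b=1 d=1
t8.Δ0 h=0 e=0 a=0 g=0 f=0 c=1 clk=0 b=1 d=1
t8.Δ1 h=0 e=0 a=0 g=0 f=0 c=1 clk=1 b=0 d=1
t8.Δ2 h=0 e=0 a=0 g=1 f=0 c=0 clk=1 b=0 d=1
t8.Δ3 h=0 e=0 a=0 g=1 f=1 c=0 clk=1 b=0 d=0
t8.Δ4 h=0 e=0 a=0 g=0 f=1 c=0 clk=1 b=0 d=0
t8.Δ5 h=0 e=0 a=0 g=0 f=0 c=0 clk=1 b=0 d=0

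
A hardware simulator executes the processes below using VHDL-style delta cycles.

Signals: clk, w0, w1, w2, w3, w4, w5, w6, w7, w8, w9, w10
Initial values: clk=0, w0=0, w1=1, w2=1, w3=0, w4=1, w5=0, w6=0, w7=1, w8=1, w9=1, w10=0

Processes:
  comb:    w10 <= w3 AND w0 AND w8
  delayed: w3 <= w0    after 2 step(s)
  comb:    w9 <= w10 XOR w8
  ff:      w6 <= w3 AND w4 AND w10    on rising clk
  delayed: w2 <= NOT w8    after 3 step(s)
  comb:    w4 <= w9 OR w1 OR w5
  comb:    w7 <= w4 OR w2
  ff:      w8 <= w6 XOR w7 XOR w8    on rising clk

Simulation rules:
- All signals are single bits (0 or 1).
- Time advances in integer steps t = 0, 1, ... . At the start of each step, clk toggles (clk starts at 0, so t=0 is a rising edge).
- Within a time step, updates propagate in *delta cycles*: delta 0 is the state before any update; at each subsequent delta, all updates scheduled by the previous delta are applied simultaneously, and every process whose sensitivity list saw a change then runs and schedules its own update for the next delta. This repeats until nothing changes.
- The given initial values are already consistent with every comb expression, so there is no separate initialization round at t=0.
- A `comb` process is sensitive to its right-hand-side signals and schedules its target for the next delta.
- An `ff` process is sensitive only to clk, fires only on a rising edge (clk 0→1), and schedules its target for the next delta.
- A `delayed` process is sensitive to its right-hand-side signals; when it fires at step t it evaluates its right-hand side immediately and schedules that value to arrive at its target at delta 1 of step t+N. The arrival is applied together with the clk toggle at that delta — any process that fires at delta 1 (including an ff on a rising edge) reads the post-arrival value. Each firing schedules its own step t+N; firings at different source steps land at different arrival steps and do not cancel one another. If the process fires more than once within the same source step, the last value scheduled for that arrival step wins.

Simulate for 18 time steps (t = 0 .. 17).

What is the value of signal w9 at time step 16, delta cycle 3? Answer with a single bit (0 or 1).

[bits: w6,w7,w3,clk,w1,w5,w2,w4,w9,w0,w10,w8]
t=0: Δ0=010010111001 Δ1=010110111001 Δ2=010110111000 Δ3=010110110000 | 3Δ
t=1: Δ0=010110110000 Δ1=010010110000 | 1Δ
t=2: Δ0=010010110000 Δ1=010110110000 Δ2=010110110001 Δ3=010110111001 | 3Δ
t=3: Δ0=010110111001 Δ1=010010111001 | 1Δ
t=4: Δ0=010010111001 Δ1=010110111001 Δ2=010110111000 Δ3=010110110000 | 3Δ
t=5: Δ0=010110110000 Δ1=010010010000 | 1Δ
t=6: Δ0=010010010000 Δ1=010110010000 Δ2=010110010001 Δ3=010110011001 | 3Δ
t=7: Δ0=010110011001 Δ1=010010111001 | 1Δ
t=8: Δ0=010010111001 Δ1=010110111001 Δ2=010110111000 Δ3=010110110000 | 3Δ
t=9: Δ0=010110110000 Δ1=010010010000 | 1Δ
t=10: Δ0=010010010000 Δ1=010110010000 Δ2=010110010001 Δ3=010110011001 | 3Δ
t=11: Δ0=010110011001 Δ1=010010111001 | 1Δ
t=12: Δ0=010010111001 Δ1=010110111001 Δ2=010110111000 Δ3=010110110000 | 3Δ
t=13: Δ0=010110110000 Δ1=010010010000 | 1Δ
t=14: Δ0=010010010000 Δ1=010110010000 Δ2=010110010001 Δ3=010110011001 | 3Δ
t=15: Δ0=010110011001 Δ1=010010111001 | 1Δ
t=16: Δ0=010010111001 Δ1=010110111001 Δ2=010110111000 Δ3=010110110000 | 3Δ
t=17: Δ0=010110110000 Δ1=010010010000 | 1Δ

0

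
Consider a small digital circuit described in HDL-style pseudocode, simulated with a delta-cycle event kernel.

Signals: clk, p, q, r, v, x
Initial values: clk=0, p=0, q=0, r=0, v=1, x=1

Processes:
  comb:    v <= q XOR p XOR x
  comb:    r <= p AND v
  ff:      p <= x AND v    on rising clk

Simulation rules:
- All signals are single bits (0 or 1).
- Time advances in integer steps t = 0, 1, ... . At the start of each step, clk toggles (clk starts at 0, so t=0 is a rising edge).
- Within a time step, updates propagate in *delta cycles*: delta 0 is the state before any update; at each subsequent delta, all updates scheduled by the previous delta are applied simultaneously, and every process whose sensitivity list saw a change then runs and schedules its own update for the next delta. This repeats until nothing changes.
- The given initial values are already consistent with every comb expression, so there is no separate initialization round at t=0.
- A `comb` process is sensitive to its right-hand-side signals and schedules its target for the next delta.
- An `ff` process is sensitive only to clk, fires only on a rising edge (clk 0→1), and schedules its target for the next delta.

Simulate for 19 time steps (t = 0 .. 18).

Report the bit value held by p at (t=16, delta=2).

1

t0.Δ0 q=0 x=1 v=1 clk=0 p=0 r=0
t0.Δ1 q=0 x=1 v=1 clk=1 p=0 r=0
t0.Δ2 q=0 x=1 v=1 clk=1 p=1 r=0
t0.Δ3 q=0 x=1 v=0 clk=1 p=1 r=1
t0.Δ4 q=0 x=1 v=0 clk=1 p=1 r=0
t1.Δ0 q=0 x=1 v=0 clk=1 p=1 r=0
t1.Δ1 q=0 x=1 v=0 clk=0 p=1 r=0
t2.Δ0 q=0 x=1 v=0 clk=0 p=1 r=0
t2.Δ1 q=0 x=1 v=0 clk=1 p=1 r=0
t2.Δ2 q=0 x=1 v=0 clk=1 p=0 r=0
t2.Δ3 q=0 x=1 v=1 clk=1 p=0 r=0
t3.Δ0 q=0 x=1 v=1 clk=1 p=0 r=0
t3.Δ1 q=0 x=1 v=1 clk=0 p=0 r=0
t4.Δ0 q=0 x=1 v=1 clk=0 p=0 r=0
t4.Δ1 q=0 x=1 v=1 clk=1 p=0 r=0
t4.Δ2 q=0 x=1 v=1 clk=1 p=1 r=0
t4.Δ3 q=0 x=1 v=0 clk=1 p=1 r=1
t4.Δ4 q=0 x=1 v=0 clk=1 p=1 r=0
t5.Δ0 q=0 x=1 v=0 clk=1 p=1 r=0
t5.Δ1 q=0 x=1 v=0 clk=0 p=1 r=0
t6.Δ0 q=0 x=1 v=0 clk=0 p=1 r=0
t6.Δ1 q=0 x=1 v=0 clk=1 p=1 r=0
t6.Δ2 q=0 x=1 v=0 clk=1 p=0 r=0
t6.Δ3 q=0 x=1 v=1 clk=1 p=0 r=0
t7.Δ0 q=0 x=1 v=1 clk=1 p=0 r=0
t7.Δ1 q=0 x=1 v=1 clk=0 p=0 r=0
t8.Δ0 q=0 x=1 v=1 clk=0 p=0 r=0
t8.Δ1 q=0 x=1 v=1 clk=1 p=0 r=0
t8.Δ2 q=0 x=1 v=1 clk=1 p=1 r=0
t8.Δ3 q=0 x=1 v=0 clk=1 p=1 r=1
t8.Δ4 q=0 x=1 v=0 clk=1 p=1 r=0
t9.Δ0 q=0 x=1 v=0 clk=1 p=1 r=0
t9.Δ1 q=0 x=1 v=0 clk=0 p=1 r=0
t10.Δ0 q=0 x=1 v=0 clk=0 p=1 r=0
t10.Δ1 q=0 x=1 v=0 clk=1 p=1 r=0
t10.Δ2 q=0 x=1 v=0 clk=1 p=0 r=0
t10.Δ3 q=0 x=1 v=1 clk=1 p=0 r=0
t11.Δ0 q=0 x=1 v=1 clk=1 p=0 r=0
t11.Δ1 q=0 x=1 v=1 clk=0 p=0 r=0
t12.Δ0 q=0 x=1 v=1 clk=0 p=0 r=0
t12.Δ1 q=0 x=1 v=1 clk=1 p=0 r=0
t12.Δ2 q=0 x=1 v=1 clk=1 p=1 r=0
t12.Δ3 q=0 x=1 v=0 clk=1 p=1 r=1
t12.Δ4 q=0 x=1 v=0 clk=1 p=1 r=0
t13.Δ0 q=0 x=1 v=0 clk=1 p=1 r=0
t13.Δ1 q=0 x=1 v=0 clk=0 p=1 r=0
t14.Δ0 q=0 x=1 v=0 clk=0 p=1 r=0
t14.Δ1 q=0 x=1 v=0 clk=1 p=1 r=0
t14.Δ2 q=0 x=1 v=0 clk=1 p=0 r=0
t14.Δ3 q=0 x=1 v=1 clk=1 p=0 r=0
t15.Δ0 q=0 x=1 v=1 clk=1 p=0 r=0
t15.Δ1 q=0 x=1 v=1 clk=0 p=0 r=0
t16.Δ0 q=0 x=1 v=1 clk=0 p=0 r=0
t16.Δ1 q=0 x=1 v=1 clk=1 p=0 r=0
t16.Δ2 q=0 x=1 v=1 clk=1 p=1 r=0
t16.Δ3 q=0 x=1 v=0 clk=1 p=1 r=1
t16.Δ4 q=0 x=1 v=0 clk=1 p=1 r=0
t17.Δ0 q=0 x=1 v=0 clk=1 p=1 r=0
t17.Δ1 q=0 x=1 v=0 clk=0 p=1 r=0
t18.Δ0 q=0 x=1 v=0 clk=0 p=1 r=0
t18.Δ1 q=0 x=1 v=0 clk=1 p=1 r=0
t18.Δ2 q=0 x=1 v=0 clk=1 p=0 r=0
t18.Δ3 q=0 x=1 v=1 clk=1 p=0 r=0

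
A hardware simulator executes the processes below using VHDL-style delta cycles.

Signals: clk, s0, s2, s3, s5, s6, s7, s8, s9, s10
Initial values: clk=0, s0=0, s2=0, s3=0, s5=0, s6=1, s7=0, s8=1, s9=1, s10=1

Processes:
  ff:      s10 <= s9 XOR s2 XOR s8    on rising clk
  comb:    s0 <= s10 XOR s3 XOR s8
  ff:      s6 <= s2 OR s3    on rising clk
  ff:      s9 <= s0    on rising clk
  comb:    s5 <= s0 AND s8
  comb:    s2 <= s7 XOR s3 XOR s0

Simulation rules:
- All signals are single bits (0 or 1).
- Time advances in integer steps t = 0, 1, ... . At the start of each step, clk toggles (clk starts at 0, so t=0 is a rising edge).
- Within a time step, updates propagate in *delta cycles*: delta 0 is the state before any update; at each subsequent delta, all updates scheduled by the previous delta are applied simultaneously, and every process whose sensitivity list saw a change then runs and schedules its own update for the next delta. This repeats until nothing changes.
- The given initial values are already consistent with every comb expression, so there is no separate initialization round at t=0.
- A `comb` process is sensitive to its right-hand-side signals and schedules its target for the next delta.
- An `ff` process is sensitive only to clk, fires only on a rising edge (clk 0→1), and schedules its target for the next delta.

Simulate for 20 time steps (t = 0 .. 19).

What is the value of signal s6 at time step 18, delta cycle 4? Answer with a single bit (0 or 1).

0

t0.Δ0 s3=0 s2=0 s8=1 s10=1 s5=0 s6=1 s0=0 s9=1 clk=0 s7=0
t0.Δ1 s3=0 s2=0 s8=1 s10=1 s5=0 s6=1 s0=0 s9=1 clk=1 s7=0
t0.Δ2 s3=0 s2=0 s8=1 s10=0 s5=0 s6=0 s0=0 s9=0 clk=1 s7=0
t0.Δ3 s3=0 s2=0 s8=1 s10=0 s5=0 s6=0 s0=1 s9=0 clk=1 s7=0
t0.Δ4 s3=0 s2=1 s8=1 s10=0 s5=1 s6=0 s0=1 s9=0 clk=1 s7=0
t1.Δ0 s3=0 s2=1 s8=1 s10=0 s5=1 s6=0 s0=1 s9=0 clk=1 s7=0
t1.Δ1 s3=0 s2=1 s8=1 s10=0 s5=1 s6=0 s0=1 s9=0 clk=0 s7=0
t2.Δ0 s3=0 s2=1 s8=1 s10=0 s5=1 s6=0 s0=1 s9=0 clk=0 s7=0
t2.Δ1 s3=0 s2=1 s8=1 s10=0 s5=1 s6=0 s0=1 s9=0 clk=1 s7=0
t2.Δ2 s3=0 s2=1 s8=1 s10=0 s5=1 s6=1 s0=1 s9=1 clk=1 s7=0
t3.Δ0 s3=0 s2=1 s8=1 s10=0 s5=1 s6=1 s0=1 s9=1 clk=1 s7=0
t3.Δ1 s3=0 s2=1 s8=1 s10=0 s5=1 s6=1 s0=1 s9=1 clk=0 s7=0
t4.Δ0 s3=0 s2=1 s8=1 s10=0 s5=1 s6=1 s0=1 s9=1 clk=0 s7=0
t4.Δ1 s3=0 s2=1 s8=1 s10=0 s5=1 s6=1 s0=1 s9=1 clk=1 s7=0
t4.Δ2 s3=0 s2=1 s8=1 s10=1 s5=1 s6=1 s0=1 s9=1 clk=1 s7=0
t4.Δ3 s3=0 s2=1 s8=1 s10=1 s5=1 s6=1 s0=0 s9=1 clk=1 s7=0
t4.Δ4 s3=0 s2=0 s8=1 s10=1 s5=0 s6=1 s0=0 s9=1 clk=1 s7=0
t5.Δ0 s3=0 s2=0 s8=1 s10=1 s5=0 s6=1 s0=0 s9=1 clk=1 s7=0
t5.Δ1 s3=0 s2=0 s8=1 s10=1 s5=0 s6=1 s0=0 s9=1 clk=0 s7=0
t6.Δ0 s3=0 s2=0 s8=1 s10=1 s5=0 s6=1 s0=0 s9=1 clk=0 s7=0
t6.Δ1 s3=0 s2=0 s8=1 s10=1 s5=0 s6=1 s0=0 s9=1 clk=1 s7=0
t6.Δ2 s3=0 s2=0 s8=1 s10=0 s5=0 s6=0 s0=0 s9=0 clk=1 s7=0
t6.Δ3 s3=0 s2=0 s8=1 s10=0 s5=0 s6=0 s0=1 s9=0 clk=1 s7=0
t6.Δ4 s3=0 s2=1 s8=1 s10=0 s5=1 s6=0 s0=1 s9=0 clk=1 s7=0
t7.Δ0 s3=0 s2=1 s8=1 s10=0 s5=1 s6=0 s0=1 s9=0 clk=1 s7=0
t7.Δ1 s3=0 s2=1 s8=1 s10=0 s5=1 s6=0 s0=1 s9=0 clk=0 s7=0
t8.Δ0 s3=0 s2=1 s8=1 s10=0 s5=1 s6=0 s0=1 s9=0 clk=0 s7=0
t8.Δ1 s3=0 s2=1 s8=1 s10=0 s5=1 s6=0 s0=1 s9=0 clk=1 s7=0
t8.Δ2 s3=0 s2=1 s8=1 s10=0 s5=1 s6=1 s0=1 s9=1 clk=1 s7=0
t9.Δ0 s3=0 s2=1 s8=1 s10=0 s5=1 s6=1 s0=1 s9=1 clk=1 s7=0
t9.Δ1 s3=0 s2=1 s8=1 s10=0 s5=1 s6=1 s0=1 s9=1 clk=0 s7=0
t10.Δ0 s3=0 s2=1 s8=1 s10=0 s5=1 s6=1 s0=1 s9=1 clk=0 s7=0
t10.Δ1 s3=0 s2=1 s8=1 s10=0 s5=1 s6=1 s0=1 s9=1 clk=1 s7=0
t10.Δ2 s3=0 s2=1 s8=1 s10=1 s5=1 s6=1 s0=1 s9=1 clk=1 s7=0
t10.Δ3 s3=0 s2=1 s8=1 s10=1 s5=1 s6=1 s0=0 s9=1 clk=1 s7=0
t10.Δ4 s3=0 s2=0 s8=1 s10=1 s5=0 s6=1 s0=0 s9=1 clk=1 s7=0
t11.Δ0 s3=0 s2=0 s8=1 s10=1 s5=0 s6=1 s0=0 s9=1 clk=1 s7=0
t11.Δ1 s3=0 s2=0 s8=1 s10=1 s5=0 s6=1 s0=0 s9=1 clk=0 s7=0
t12.Δ0 s3=0 s2=0 s8=1 s10=1 s5=0 s6=1 s0=0 s9=1 clk=0 s7=0
t12.Δ1 s3=0 s2=0 s8=1 s10=1 s5=0 s6=1 s0=0 s9=1 clk=1 s7=0
t12.Δ2 s3=0 s2=0 s8=1 s10=0 s5=0 s6=0 s0=0 s9=0 clk=1 s7=0
t12.Δ3 s3=0 s2=0 s8=1 s10=0 s5=0 s6=0 s0=1 s9=0 clk=1 s7=0
t12.Δ4 s3=0 s2=1 s8=1 s10=0 s5=1 s6=0 s0=1 s9=0 clk=1 s7=0
t13.Δ0 s3=0 s2=1 s8=1 s10=0 s5=1 s6=0 s0=1 s9=0 clk=1 s7=0
t13.Δ1 s3=0 s2=1 s8=1 s10=0 s5=1 s6=0 s0=1 s9=0 clk=0 s7=0
t14.Δ0 s3=0 s2=1 s8=1 s10=0 s5=1 s6=0 s0=1 s9=0 clk=0 s7=0
t14.Δ1 s3=0 s2=1 s8=1 s10=0 s5=1 s6=0 s0=1 s9=0 clk=1 s7=0
t14.Δ2 s3=0 s2=1 s8=1 s10=0 s5=1 s6=1 s0=1 s9=1 clk=1 s7=0
t15.Δ0 s3=0 s2=1 s8=1 s10=0 s5=1 s6=1 s0=1 s9=1 clk=1 s7=0
t15.Δ1 s3=0 s2=1 s8=1 s10=0 s5=1 s6=1 s0=1 s9=1 clk=0 s7=0
t16.Δ0 s3=0 s2=1 s8=1 s10=0 s5=1 s6=1 s0=1 s9=1 clk=0 s7=0
t16.Δ1 s3=0 s2=1 s8=1 s10=0 s5=1 s6=1 s0=1 s9=1 clk=1 s7=0
t16.Δ2 s3=0 s2=1 s8=1 s10=1 s5=1 s6=1 s0=1 s9=1 clk=1 s7=0
t16.Δ3 s3=0 s2=1 s8=1 s10=1 s5=1 s6=1 s0=0 s9=1 clk=1 s7=0
t16.Δ4 s3=0 s2=0 s8=1 s10=1 s5=0 s6=1 s0=0 s9=1 clk=1 s7=0
t17.Δ0 s3=0 s2=0 s8=1 s10=1 s5=0 s6=1 s0=0 s9=1 clk=1 s7=0
t17.Δ1 s3=0 s2=0 s8=1 s10=1 s5=0 s6=1 s0=0 s9=1 clk=0 s7=0
t18.Δ0 s3=0 s2=0 s8=1 s10=1 s5=0 s6=1 s0=0 s9=1 clk=0 s7=0
t18.Δ1 s3=0 s2=0 s8=1 s10=1 s5=0 s6=1 s0=0 s9=1 clk=1 s7=0
t18.Δ2 s3=0 s2=0 s8=1 s10=0 s5=0 s6=0 s0=0 s9=0 clk=1 s7=0
t18.Δ3 s3=0 s2=0 s8=1 s10=0 s5=0 s6=0 s0=1 s9=0 clk=1 s7=0
t18.Δ4 s3=0 s2=1 s8=1 s10=0 s5=1 s6=0 s0=1 s9=0 clk=1 s7=0
t19.Δ0 s3=0 s2=1 s8=1 s10=0 s5=1 s6=0 s0=1 s9=0 clk=1 s7=0
t19.Δ1 s3=0 s2=1 s8=1 s10=0 s5=1 s6=0 s0=1 s9=0 clk=0 s7=0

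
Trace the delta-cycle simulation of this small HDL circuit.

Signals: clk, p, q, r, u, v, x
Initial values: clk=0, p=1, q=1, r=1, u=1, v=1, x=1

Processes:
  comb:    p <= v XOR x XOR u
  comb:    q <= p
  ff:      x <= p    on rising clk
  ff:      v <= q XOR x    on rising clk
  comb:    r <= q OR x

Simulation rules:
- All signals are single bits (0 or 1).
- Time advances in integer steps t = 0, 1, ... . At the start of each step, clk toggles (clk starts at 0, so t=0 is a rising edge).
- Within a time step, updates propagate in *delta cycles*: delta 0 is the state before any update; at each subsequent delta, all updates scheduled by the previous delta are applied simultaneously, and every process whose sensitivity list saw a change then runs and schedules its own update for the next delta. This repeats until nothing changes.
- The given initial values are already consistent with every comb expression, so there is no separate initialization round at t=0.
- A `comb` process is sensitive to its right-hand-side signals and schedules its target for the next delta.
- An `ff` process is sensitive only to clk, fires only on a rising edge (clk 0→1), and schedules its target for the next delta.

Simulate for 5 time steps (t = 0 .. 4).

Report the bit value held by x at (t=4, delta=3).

t=0 Δ0: v=1 r=1 u=1 p=1 x=1 clk=0 q=1
  Δ1: clk:0→1
  Δ2: v:1→0
  Δ3: p:1→0
  Δ4: q:1→0
  (4Δ to stable)
t=1 Δ0: v=0 r=1 u=1 p=0 x=1 clk=1 q=0
  Δ1: clk:1→0
  (1Δ to stable)
t=2 Δ0: v=0 r=1 u=1 p=0 x=1 clk=0 q=0
  Δ1: clk:0→1
  Δ2: v:0→1, x:1→0
  Δ3: r:1→0
  (3Δ to stable)
t=3 Δ0: v=1 r=0 u=1 p=0 x=0 clk=1 q=0
  Δ1: clk:1→0
  (1Δ to stable)
t=4 Δ0: v=1 r=0 u=1 p=0 x=0 clk=0 q=0
  Δ1: clk:0→1
  Δ2: v:1→0
  Δ3: p:0→1
  Δ4: q:0→1
  Δ5: r:0→1
  (5Δ to stable)

0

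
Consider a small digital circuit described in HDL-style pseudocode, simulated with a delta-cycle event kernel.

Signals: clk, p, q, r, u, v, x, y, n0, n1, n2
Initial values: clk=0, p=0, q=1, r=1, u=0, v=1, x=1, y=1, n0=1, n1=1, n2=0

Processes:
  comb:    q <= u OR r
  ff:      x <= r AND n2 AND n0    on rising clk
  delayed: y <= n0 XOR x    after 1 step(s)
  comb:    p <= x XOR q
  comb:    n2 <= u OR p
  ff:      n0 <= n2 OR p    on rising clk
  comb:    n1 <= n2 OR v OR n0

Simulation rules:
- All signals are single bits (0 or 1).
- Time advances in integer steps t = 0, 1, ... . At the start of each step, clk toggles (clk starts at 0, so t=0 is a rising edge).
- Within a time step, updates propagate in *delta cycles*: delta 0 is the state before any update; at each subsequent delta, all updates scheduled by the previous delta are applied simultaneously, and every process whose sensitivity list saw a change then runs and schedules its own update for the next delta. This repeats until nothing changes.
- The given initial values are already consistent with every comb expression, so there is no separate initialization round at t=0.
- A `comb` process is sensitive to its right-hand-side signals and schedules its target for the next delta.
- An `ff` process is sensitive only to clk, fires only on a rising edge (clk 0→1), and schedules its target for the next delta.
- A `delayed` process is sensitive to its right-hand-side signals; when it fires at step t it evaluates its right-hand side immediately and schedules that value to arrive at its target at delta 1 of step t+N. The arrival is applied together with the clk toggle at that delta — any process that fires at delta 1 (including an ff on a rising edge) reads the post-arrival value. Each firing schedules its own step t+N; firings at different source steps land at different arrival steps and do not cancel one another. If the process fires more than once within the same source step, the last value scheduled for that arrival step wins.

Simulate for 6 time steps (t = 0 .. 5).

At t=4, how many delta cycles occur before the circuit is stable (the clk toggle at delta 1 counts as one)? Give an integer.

4

t0.Δ0 y=1 n0=1 p=0 n2=0 q=1 x=1 v=1 clk=0 u=0 n1=1 r=1
t0.Δ1 y=1 n0=1 p=0 n2=0 q=1 x=1 v=1 clk=1 u=0 n1=1 r=1
t0.Δ2 y=1 n0=0 p=0 n2=0 q=1 x=0 v=1 clk=1 u=0 n1=1 r=1
t0.Δ3 y=1 n0=0 p=1 n2=0 q=1 x=0 v=1 clk=1 u=0 n1=1 r=1
t0.Δ4 y=1 n0=0 p=1 n2=1 q=1 x=0 v=1 clk=1 u=0 n1=1 r=1
t1.Δ0 y=1 n0=0 p=1 n2=1 q=1 x=0 v=1 clk=1 u=0 n1=1 r=1
t1.Δ1 y=0 n0=0 p=1 n2=1 q=1 x=0 v=1 clk=0 u=0 n1=1 r=1
t2.Δ0 y=0 n0=0 p=1 n2=1 q=1 x=0 v=1 clk=0 u=0 n1=1 r=1
t2.Δ1 y=0 n0=0 p=1 n2=1 q=1 x=0 v=1 clk=1 u=0 n1=1 r=1
t2.Δ2 y=0 n0=1 p=1 n2=1 q=1 x=0 v=1 clk=1 u=0 n1=1 r=1
t3.Δ0 y=0 n0=1 p=1 n2=1 q=1 x=0 v=1 clk=1 u=0 n1=1 r=1
t3.Δ1 y=1 n0=1 p=1 n2=1 q=1 x=0 v=1 clk=0 u=0 n1=1 r=1
t4.Δ0 y=1 n0=1 p=1 n2=1 q=1 x=0 v=1 clk=0 u=0 n1=1 r=1
t4.Δ1 y=1 n0=1 p=1 n2=1 q=1 x=0 v=1 clk=1 u=0 n1=1 r=1
t4.Δ2 y=1 n0=1 p=1 n2=1 q=1 x=1 v=1 clk=1 u=0 n1=1 r=1
t4.Δ3 y=1 n0=1 p=0 n2=1 q=1 x=1 v=1 clk=1 u=0 n1=1 r=1
t4.Δ4 y=1 n0=1 p=0 n2=0 q=1 x=1 v=1 clk=1 u=0 n1=1 r=1
t5.Δ0 y=1 n0=1 p=0 n2=0 q=1 x=1 v=1 clk=1 u=0 n1=1 r=1
t5.Δ1 y=0 n0=1 p=0 n2=0 q=1 x=1 v=1 clk=0 u=0 n1=1 r=1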